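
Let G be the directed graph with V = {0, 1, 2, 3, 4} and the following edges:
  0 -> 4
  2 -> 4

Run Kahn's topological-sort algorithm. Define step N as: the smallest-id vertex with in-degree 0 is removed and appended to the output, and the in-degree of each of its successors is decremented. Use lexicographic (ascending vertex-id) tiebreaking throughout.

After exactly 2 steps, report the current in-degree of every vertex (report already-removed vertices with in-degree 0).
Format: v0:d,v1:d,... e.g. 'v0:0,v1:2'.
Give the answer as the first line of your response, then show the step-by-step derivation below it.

v0:0,v1:0,v2:0,v3:0,v4:1

step 1: output 0; order=[0]; indeg=(0,0,0,0,1)
step 2: output 1; order=[0,1]; indeg=(0,0,0,0,1)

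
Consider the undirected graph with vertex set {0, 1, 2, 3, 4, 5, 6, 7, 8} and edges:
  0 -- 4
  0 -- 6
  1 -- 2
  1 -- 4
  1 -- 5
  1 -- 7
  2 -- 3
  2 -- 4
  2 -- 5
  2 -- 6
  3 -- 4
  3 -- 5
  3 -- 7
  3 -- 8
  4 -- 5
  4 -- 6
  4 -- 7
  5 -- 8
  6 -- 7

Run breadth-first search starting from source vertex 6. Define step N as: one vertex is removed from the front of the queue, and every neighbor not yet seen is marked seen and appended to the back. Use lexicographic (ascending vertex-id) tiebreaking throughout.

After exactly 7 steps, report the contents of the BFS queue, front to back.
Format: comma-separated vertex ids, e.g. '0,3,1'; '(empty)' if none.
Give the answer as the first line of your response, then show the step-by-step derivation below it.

5,8

step 1: dequeue 6; queue=[0,2,4,7]; order=6
step 2: dequeue 0; queue=[2,4,7]; order=6,0
step 3: dequeue 2; queue=[4,7,1,3,5]; order=6,0,2
step 4: dequeue 4; queue=[7,1,3,5]; order=6,0,2,4
step 5: dequeue 7; queue=[1,3,5]; order=6,0,2,4,7
step 6: dequeue 1; queue=[3,5]; order=6,0,2,4,7,1
step 7: dequeue 3; queue=[5,8]; order=6,0,2,4,7,1,3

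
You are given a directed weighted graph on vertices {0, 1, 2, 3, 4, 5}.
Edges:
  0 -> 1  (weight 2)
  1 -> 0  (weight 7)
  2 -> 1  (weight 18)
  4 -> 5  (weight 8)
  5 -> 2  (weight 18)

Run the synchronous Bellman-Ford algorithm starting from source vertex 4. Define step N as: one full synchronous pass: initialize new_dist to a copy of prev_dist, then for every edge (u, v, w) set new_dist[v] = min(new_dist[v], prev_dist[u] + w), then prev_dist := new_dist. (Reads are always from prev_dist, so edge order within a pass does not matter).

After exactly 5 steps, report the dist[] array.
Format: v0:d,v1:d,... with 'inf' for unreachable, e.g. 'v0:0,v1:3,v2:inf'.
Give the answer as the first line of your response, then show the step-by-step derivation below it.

v0:51,v1:44,v2:26,v3:inf,v4:0,v5:8

step 1: dist = v0:inf,v1:inf,v2:inf,v3:inf,v4:0,v5:8
step 2: dist = v0:inf,v1:inf,v2:26,v3:inf,v4:0,v5:8
step 3: dist = v0:inf,v1:44,v2:26,v3:inf,v4:0,v5:8
step 4: dist = v0:51,v1:44,v2:26,v3:inf,v4:0,v5:8
step 5: dist = v0:51,v1:44,v2:26,v3:inf,v4:0,v5:8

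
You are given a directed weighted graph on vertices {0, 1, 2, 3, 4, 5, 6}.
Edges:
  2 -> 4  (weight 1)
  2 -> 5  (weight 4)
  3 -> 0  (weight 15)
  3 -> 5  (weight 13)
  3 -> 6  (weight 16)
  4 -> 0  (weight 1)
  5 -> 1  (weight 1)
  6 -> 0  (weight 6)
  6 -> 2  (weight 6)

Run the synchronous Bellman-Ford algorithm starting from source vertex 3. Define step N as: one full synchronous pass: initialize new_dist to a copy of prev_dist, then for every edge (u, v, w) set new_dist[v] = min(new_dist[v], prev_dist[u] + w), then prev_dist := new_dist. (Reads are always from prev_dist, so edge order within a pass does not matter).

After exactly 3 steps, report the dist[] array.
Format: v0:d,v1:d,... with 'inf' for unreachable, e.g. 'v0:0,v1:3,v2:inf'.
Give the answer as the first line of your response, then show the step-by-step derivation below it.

v0:15,v1:14,v2:22,v3:0,v4:23,v5:13,v6:16

step 1: dist = v0:15,v1:inf,v2:inf,v3:0,v4:inf,v5:13,v6:16
step 2: dist = v0:15,v1:14,v2:22,v3:0,v4:inf,v5:13,v6:16
step 3: dist = v0:15,v1:14,v2:22,v3:0,v4:23,v5:13,v6:16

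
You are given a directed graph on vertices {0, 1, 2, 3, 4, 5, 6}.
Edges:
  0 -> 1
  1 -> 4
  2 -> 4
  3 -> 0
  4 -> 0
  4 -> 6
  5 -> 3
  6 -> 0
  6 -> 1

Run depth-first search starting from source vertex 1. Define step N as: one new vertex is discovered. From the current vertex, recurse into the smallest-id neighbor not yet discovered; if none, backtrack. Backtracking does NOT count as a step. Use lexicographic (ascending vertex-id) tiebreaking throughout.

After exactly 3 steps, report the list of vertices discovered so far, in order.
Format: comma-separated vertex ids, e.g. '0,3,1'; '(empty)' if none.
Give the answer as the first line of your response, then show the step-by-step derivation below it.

1,4,0

step 1: discover 1; path=1; order=1
step 2: discover 4; path=1>4; order=1,4
step 3: discover 0; path=1>4>0; order=1,4,0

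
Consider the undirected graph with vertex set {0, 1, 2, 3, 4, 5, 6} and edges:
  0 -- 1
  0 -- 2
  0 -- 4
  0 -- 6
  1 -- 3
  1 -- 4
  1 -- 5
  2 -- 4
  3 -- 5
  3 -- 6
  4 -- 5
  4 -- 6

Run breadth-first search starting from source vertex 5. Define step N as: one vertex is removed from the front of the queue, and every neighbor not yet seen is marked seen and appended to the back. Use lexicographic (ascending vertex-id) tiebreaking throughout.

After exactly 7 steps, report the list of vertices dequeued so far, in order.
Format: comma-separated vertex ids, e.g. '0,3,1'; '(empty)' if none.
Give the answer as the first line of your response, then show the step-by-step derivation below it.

5,1,3,4,0,6,2

step 1: dequeue 5; queue=[1,3,4]; order=5
step 2: dequeue 1; queue=[3,4,0]; order=5,1
step 3: dequeue 3; queue=[4,0,6]; order=5,1,3
step 4: dequeue 4; queue=[0,6,2]; order=5,1,3,4
step 5: dequeue 0; queue=[6,2]; order=5,1,3,4,0
step 6: dequeue 6; queue=[2]; order=5,1,3,4,0,6
step 7: dequeue 2; queue=[(empty)]; order=5,1,3,4,0,6,2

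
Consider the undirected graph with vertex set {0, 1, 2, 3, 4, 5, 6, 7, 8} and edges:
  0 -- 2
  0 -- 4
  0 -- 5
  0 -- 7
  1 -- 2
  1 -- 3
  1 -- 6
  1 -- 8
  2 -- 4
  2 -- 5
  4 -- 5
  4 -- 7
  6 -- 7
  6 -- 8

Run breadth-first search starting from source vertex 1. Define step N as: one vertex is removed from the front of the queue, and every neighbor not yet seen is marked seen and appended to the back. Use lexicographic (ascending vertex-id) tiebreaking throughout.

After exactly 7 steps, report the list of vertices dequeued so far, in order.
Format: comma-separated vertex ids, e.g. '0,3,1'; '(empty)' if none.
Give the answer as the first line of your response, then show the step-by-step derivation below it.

1,2,3,6,8,0,4

step 1: dequeue 1; queue=[2,3,6,8]; order=1
step 2: dequeue 2; queue=[3,6,8,0,4,5]; order=1,2
step 3: dequeue 3; queue=[6,8,0,4,5]; order=1,2,3
step 4: dequeue 6; queue=[8,0,4,5,7]; order=1,2,3,6
step 5: dequeue 8; queue=[0,4,5,7]; order=1,2,3,6,8
step 6: dequeue 0; queue=[4,5,7]; order=1,2,3,6,8,0
step 7: dequeue 4; queue=[5,7]; order=1,2,3,6,8,0,4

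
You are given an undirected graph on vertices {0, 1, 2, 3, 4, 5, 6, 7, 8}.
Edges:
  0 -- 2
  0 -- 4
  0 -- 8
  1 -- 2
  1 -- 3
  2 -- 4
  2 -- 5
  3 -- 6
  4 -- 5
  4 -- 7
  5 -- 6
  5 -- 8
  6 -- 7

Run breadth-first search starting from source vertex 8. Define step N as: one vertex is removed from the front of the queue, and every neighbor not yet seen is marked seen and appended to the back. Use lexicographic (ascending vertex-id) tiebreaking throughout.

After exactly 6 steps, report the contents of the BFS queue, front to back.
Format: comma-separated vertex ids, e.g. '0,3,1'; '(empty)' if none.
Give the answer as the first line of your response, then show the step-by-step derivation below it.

1,7,3

step 1: dequeue 8; queue=[0,5]; order=8
step 2: dequeue 0; queue=[5,2,4]; order=8,0
step 3: dequeue 5; queue=[2,4,6]; order=8,0,5
step 4: dequeue 2; queue=[4,6,1]; order=8,0,5,2
step 5: dequeue 4; queue=[6,1,7]; order=8,0,5,2,4
step 6: dequeue 6; queue=[1,7,3]; order=8,0,5,2,4,6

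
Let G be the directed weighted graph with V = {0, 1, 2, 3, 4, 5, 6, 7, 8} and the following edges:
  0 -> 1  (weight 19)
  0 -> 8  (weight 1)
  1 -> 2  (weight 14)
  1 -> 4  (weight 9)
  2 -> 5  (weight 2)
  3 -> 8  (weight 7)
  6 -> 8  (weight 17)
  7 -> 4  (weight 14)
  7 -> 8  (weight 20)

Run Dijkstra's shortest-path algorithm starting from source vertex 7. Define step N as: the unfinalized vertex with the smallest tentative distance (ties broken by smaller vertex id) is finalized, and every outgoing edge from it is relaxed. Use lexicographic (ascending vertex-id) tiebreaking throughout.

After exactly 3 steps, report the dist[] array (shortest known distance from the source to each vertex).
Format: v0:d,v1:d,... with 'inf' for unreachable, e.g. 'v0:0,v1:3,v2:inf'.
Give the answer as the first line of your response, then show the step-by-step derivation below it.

v0:inf,v1:inf,v2:inf,v3:inf,v4:14,v5:inf,v6:inf,v7:0,v8:20

step 1: dist = v0:inf,v1:inf,v2:inf,v3:inf,v4:14,v5:inf,v6:inf,v7:0,v8:20
step 2: dist = v0:inf,v1:inf,v2:inf,v3:inf,v4:14,v5:inf,v6:inf,v7:0,v8:20
step 3: dist = v0:inf,v1:inf,v2:inf,v3:inf,v4:14,v5:inf,v6:inf,v7:0,v8:20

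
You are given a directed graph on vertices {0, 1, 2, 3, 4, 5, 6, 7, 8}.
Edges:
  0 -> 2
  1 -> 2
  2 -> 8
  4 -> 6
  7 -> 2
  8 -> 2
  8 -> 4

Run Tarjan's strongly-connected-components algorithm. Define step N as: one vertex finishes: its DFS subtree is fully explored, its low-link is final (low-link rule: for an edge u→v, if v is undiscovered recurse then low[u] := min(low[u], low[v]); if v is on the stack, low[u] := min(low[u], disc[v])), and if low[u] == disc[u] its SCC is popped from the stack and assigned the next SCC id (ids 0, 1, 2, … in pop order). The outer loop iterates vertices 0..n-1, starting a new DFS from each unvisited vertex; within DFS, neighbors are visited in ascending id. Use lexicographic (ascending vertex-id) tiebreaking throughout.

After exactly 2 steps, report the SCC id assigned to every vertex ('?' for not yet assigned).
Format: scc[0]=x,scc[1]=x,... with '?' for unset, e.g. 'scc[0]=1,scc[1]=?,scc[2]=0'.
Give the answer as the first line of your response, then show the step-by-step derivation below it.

scc[0]=?,scc[1]=?,scc[2]=?,scc[3]=?,scc[4]=1,scc[5]=?,scc[6]=0,scc[7]=?,scc[8]=?

step 1: low=(low[0]=0,low[1]=?,low[2]=1,low[3]=?,low[4]=3,low[5]=?,low[6]=4,low[7]=?,low[8]=1); scc=(scc[0]=?,scc[1]=?,scc[2]=?,scc[3]=?,scc[4]=?,scc[5]=?,scc[6]=0,scc[7]=?,scc[8]=?)
step 2: low=(low[0]=0,low[1]=?,low[2]=1,low[3]=?,low[4]=3,low[5]=?,low[6]=4,low[7]=?,low[8]=1); scc=(scc[0]=?,scc[1]=?,scc[2]=?,scc[3]=?,scc[4]=1,scc[5]=?,scc[6]=0,scc[7]=?,scc[8]=?)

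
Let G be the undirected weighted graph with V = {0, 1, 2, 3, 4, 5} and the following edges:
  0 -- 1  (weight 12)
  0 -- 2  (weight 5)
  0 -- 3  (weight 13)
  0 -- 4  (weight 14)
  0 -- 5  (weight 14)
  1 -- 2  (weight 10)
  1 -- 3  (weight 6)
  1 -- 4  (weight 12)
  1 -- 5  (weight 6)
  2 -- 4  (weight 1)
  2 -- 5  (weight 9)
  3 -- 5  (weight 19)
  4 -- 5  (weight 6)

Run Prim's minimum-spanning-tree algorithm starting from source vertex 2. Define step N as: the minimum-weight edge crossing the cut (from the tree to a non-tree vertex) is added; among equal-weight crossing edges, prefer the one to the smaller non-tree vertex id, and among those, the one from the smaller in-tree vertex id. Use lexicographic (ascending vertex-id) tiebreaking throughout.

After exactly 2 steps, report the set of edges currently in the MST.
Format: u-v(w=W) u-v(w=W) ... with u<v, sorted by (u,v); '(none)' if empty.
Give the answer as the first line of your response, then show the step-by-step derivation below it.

0-2(w=5) 2-4(w=1)

step 1: add edge 2-4 (w=1); MST = {2-4(w=1)}
step 2: add edge 0-2 (w=5); MST = {0-2(w=5) 2-4(w=1)}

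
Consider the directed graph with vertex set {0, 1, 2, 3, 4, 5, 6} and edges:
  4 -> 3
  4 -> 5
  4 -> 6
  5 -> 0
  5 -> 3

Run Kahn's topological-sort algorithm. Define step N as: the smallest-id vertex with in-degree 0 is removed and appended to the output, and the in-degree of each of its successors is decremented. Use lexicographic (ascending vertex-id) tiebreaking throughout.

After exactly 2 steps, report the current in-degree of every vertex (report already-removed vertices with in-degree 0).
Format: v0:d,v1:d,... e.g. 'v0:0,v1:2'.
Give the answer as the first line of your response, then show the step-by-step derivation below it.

v0:1,v1:0,v2:0,v3:2,v4:0,v5:1,v6:1

step 1: output 1; order=[1]; indeg=(1,0,0,2,0,1,1)
step 2: output 2; order=[1,2]; indeg=(1,0,0,2,0,1,1)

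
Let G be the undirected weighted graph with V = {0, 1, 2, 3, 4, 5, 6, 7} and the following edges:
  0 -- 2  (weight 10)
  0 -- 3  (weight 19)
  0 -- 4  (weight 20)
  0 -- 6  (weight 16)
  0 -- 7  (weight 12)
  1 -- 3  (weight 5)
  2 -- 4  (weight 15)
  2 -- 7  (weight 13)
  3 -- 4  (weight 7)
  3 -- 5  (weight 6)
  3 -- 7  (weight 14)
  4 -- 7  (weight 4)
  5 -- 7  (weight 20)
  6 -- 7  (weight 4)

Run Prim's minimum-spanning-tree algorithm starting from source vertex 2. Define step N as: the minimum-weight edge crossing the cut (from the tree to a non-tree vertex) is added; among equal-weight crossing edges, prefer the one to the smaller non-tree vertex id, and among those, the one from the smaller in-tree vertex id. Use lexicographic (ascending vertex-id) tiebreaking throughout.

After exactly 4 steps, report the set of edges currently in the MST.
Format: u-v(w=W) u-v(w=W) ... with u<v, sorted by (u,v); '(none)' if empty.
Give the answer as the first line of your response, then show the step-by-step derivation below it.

0-2(w=10) 0-7(w=12) 4-7(w=4) 6-7(w=4)

step 1: add edge 0-2 (w=10); MST = {0-2(w=10)}
step 2: add edge 0-7 (w=12); MST = {0-2(w=10) 0-7(w=12)}
step 3: add edge 4-7 (w=4); MST = {0-2(w=10) 0-7(w=12) 4-7(w=4)}
step 4: add edge 6-7 (w=4); MST = {0-2(w=10) 0-7(w=12) 4-7(w=4) 6-7(w=4)}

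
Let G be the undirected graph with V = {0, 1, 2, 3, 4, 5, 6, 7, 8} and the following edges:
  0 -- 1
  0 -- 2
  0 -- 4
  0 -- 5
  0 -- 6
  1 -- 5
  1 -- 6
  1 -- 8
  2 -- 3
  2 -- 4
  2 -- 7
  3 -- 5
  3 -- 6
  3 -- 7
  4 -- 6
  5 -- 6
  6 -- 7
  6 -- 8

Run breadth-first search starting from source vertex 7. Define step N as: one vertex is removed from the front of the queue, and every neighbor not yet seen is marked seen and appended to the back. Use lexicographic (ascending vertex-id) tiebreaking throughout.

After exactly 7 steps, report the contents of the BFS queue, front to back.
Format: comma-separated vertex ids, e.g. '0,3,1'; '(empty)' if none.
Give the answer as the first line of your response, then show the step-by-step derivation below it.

1,8

step 1: dequeue 7; queue=[2,3,6]; order=7
step 2: dequeue 2; queue=[3,6,0,4]; order=7,2
step 3: dequeue 3; queue=[6,0,4,5]; order=7,2,3
step 4: dequeue 6; queue=[0,4,5,1,8]; order=7,2,3,6
step 5: dequeue 0; queue=[4,5,1,8]; order=7,2,3,6,0
step 6: dequeue 4; queue=[5,1,8]; order=7,2,3,6,0,4
step 7: dequeue 5; queue=[1,8]; order=7,2,3,6,0,4,5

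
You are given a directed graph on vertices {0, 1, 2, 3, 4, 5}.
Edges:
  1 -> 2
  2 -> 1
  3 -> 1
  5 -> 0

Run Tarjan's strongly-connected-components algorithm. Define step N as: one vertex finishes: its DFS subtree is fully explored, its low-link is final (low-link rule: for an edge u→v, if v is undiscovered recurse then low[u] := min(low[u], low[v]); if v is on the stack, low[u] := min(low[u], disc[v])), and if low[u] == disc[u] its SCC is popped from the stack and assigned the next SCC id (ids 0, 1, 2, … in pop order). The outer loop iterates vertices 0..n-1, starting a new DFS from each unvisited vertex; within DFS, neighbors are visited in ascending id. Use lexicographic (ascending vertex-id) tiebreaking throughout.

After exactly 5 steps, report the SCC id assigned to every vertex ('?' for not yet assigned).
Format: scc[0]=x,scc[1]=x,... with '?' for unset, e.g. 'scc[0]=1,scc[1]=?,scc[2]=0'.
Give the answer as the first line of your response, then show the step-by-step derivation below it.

scc[0]=0,scc[1]=1,scc[2]=1,scc[3]=2,scc[4]=3,scc[5]=?

step 1: low=(low[0]=0,low[1]=?,low[2]=?,low[3]=?,low[4]=?,low[5]=?); scc=(scc[0]=0,scc[1]=?,scc[2]=?,scc[3]=?,scc[4]=?,scc[5]=?)
step 2: low=(low[0]=0,low[1]=1,low[2]=1,low[3]=?,low[4]=?,low[5]=?); scc=(scc[0]=0,scc[1]=?,scc[2]=?,scc[3]=?,scc[4]=?,scc[5]=?)
step 3: low=(low[0]=0,low[1]=1,low[2]=1,low[3]=?,low[4]=?,low[5]=?); scc=(scc[0]=0,scc[1]=1,scc[2]=1,scc[3]=?,scc[4]=?,scc[5]=?)
step 4: low=(low[0]=0,low[1]=1,low[2]=1,low[3]=3,low[4]=?,low[5]=?); scc=(scc[0]=0,scc[1]=1,scc[2]=1,scc[3]=2,scc[4]=?,scc[5]=?)
step 5: low=(low[0]=0,low[1]=1,low[2]=1,low[3]=3,low[4]=4,low[5]=?); scc=(scc[0]=0,scc[1]=1,scc[2]=1,scc[3]=2,scc[4]=3,scc[5]=?)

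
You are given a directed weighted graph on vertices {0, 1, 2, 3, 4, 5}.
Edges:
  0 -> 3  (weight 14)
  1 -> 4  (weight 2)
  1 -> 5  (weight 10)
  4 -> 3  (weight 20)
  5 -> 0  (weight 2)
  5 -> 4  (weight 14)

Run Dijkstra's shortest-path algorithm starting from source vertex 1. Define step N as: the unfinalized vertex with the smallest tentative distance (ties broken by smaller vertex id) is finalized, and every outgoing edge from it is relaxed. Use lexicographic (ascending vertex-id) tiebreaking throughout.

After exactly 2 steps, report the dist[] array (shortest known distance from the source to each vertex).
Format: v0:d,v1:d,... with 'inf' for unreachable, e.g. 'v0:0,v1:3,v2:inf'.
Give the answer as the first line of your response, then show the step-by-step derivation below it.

v0:inf,v1:0,v2:inf,v3:22,v4:2,v5:10

step 1: dist = v0:inf,v1:0,v2:inf,v3:inf,v4:2,v5:10
step 2: dist = v0:inf,v1:0,v2:inf,v3:22,v4:2,v5:10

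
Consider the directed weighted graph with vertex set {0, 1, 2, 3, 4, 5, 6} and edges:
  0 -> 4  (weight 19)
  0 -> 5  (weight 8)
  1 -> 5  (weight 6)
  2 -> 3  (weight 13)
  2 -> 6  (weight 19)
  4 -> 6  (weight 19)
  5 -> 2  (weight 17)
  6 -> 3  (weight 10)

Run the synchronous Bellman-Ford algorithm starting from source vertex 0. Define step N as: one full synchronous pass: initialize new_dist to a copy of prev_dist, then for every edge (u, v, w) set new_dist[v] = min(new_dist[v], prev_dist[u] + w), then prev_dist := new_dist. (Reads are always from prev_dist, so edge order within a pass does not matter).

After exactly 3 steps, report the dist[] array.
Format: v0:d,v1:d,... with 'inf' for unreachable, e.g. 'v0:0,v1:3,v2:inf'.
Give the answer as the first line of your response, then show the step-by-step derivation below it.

v0:0,v1:inf,v2:25,v3:38,v4:19,v5:8,v6:38

step 1: dist = v0:0,v1:inf,v2:inf,v3:inf,v4:19,v5:8,v6:inf
step 2: dist = v0:0,v1:inf,v2:25,v3:inf,v4:19,v5:8,v6:38
step 3: dist = v0:0,v1:inf,v2:25,v3:38,v4:19,v5:8,v6:38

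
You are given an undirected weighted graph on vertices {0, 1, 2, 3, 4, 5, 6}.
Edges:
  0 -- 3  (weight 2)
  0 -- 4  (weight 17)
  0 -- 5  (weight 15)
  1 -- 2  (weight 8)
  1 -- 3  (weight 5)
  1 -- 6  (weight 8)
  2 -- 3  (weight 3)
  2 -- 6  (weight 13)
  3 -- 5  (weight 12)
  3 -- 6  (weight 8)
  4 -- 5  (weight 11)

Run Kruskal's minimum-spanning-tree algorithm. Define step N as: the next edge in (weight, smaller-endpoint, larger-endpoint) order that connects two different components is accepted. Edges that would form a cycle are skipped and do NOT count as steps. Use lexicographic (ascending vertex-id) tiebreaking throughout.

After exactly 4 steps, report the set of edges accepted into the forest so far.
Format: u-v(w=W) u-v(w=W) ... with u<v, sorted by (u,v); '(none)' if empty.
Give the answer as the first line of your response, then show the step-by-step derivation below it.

0-3(w=2) 1-3(w=5) 1-6(w=8) 2-3(w=3)

step 1: add edge 0-3 (w=2); MST = {0-3(w=2)}
step 2: add edge 2-3 (w=3); MST = {0-3(w=2) 2-3(w=3)}
step 3: add edge 1-3 (w=5); MST = {0-3(w=2) 1-3(w=5) 2-3(w=3)}
step 4: add edge 1-6 (w=8); MST = {0-3(w=2) 1-3(w=5) 1-6(w=8) 2-3(w=3)}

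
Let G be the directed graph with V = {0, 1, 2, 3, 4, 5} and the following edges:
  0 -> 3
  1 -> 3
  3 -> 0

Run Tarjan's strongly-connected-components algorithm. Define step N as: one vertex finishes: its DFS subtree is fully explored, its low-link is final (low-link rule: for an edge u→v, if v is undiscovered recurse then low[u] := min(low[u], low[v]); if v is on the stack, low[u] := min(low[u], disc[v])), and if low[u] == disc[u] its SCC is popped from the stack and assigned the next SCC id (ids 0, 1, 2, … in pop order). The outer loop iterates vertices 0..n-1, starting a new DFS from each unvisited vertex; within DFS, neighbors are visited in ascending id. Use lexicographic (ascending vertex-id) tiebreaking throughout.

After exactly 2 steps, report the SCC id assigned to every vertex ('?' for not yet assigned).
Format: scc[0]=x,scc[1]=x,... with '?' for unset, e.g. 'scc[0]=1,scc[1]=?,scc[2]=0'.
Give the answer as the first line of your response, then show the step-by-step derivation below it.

scc[0]=0,scc[1]=?,scc[2]=?,scc[3]=0,scc[4]=?,scc[5]=?

step 1: low=(low[0]=0,low[1]=?,low[2]=?,low[3]=0,low[4]=?,low[5]=?); scc=(scc[0]=?,scc[1]=?,scc[2]=?,scc[3]=?,scc[4]=?,scc[5]=?)
step 2: low=(low[0]=0,low[1]=?,low[2]=?,low[3]=0,low[4]=?,low[5]=?); scc=(scc[0]=0,scc[1]=?,scc[2]=?,scc[3]=0,scc[4]=?,scc[5]=?)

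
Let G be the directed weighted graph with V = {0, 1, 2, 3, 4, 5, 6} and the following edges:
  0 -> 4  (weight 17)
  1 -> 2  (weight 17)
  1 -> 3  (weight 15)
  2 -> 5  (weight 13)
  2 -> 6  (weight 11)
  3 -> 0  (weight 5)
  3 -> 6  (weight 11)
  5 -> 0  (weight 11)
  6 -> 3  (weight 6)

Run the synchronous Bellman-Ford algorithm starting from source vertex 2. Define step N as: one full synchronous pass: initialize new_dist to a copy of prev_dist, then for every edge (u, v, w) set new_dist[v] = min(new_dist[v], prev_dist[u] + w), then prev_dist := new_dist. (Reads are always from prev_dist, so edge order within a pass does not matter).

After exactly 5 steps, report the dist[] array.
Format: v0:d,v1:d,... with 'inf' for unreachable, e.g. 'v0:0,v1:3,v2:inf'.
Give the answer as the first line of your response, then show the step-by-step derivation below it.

v0:22,v1:inf,v2:0,v3:17,v4:39,v5:13,v6:11

step 1: dist = v0:inf,v1:inf,v2:0,v3:inf,v4:inf,v5:13,v6:11
step 2: dist = v0:24,v1:inf,v2:0,v3:17,v4:inf,v5:13,v6:11
step 3: dist = v0:22,v1:inf,v2:0,v3:17,v4:41,v5:13,v6:11
step 4: dist = v0:22,v1:inf,v2:0,v3:17,v4:39,v5:13,v6:11
step 5: dist = v0:22,v1:inf,v2:0,v3:17,v4:39,v5:13,v6:11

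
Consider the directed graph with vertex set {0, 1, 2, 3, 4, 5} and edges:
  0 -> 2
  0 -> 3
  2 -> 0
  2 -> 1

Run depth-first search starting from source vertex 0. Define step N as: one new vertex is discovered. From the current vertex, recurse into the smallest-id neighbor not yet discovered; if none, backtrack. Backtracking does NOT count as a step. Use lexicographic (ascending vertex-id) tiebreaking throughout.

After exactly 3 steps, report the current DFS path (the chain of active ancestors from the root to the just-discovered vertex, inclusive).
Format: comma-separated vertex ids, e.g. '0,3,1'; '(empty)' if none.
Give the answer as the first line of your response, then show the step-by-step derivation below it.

0,2,1

step 1: discover 0; path=0; order=0
step 2: discover 2; path=0>2; order=0,2
step 3: discover 1; path=0>2>1; order=0,2,1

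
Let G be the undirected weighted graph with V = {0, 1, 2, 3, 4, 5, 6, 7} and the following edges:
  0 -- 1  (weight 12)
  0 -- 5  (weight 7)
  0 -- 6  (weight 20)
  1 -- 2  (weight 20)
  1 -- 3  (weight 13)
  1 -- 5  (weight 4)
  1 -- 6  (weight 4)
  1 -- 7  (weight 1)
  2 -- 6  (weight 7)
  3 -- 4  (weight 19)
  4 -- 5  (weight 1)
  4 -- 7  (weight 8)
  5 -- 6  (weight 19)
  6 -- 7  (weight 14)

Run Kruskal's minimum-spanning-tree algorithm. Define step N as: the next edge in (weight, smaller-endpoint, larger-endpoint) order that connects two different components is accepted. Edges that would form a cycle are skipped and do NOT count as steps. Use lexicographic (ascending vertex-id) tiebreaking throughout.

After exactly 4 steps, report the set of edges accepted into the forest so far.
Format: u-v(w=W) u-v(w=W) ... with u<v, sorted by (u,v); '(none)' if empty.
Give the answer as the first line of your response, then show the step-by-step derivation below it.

1-5(w=4) 1-6(w=4) 1-7(w=1) 4-5(w=1)

step 1: add edge 1-7 (w=1); MST = {1-7(w=1)}
step 2: add edge 4-5 (w=1); MST = {1-7(w=1) 4-5(w=1)}
step 3: add edge 1-5 (w=4); MST = {1-5(w=4) 1-7(w=1) 4-5(w=1)}
step 4: add edge 1-6 (w=4); MST = {1-5(w=4) 1-6(w=4) 1-7(w=1) 4-5(w=1)}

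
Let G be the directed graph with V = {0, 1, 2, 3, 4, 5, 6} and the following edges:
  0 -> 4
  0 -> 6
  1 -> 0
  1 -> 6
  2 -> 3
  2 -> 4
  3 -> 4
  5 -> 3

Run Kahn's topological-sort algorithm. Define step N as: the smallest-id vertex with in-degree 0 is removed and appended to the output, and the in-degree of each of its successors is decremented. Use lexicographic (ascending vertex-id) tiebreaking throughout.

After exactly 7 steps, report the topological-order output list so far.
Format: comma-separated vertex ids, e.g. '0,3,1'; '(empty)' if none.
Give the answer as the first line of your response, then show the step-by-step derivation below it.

1,0,2,5,3,4,6

step 1: output 1; order=[1]; indeg=(0,0,0,2,3,0,1)
step 2: output 0; order=[1,0]; indeg=(0,0,0,2,2,0,0)
step 3: output 2; order=[1,0,2]; indeg=(0,0,0,1,1,0,0)
step 4: output 5; order=[1,0,2,5]; indeg=(0,0,0,0,1,0,0)
step 5: output 3; order=[1,0,2,5,3]; indeg=(0,0,0,0,0,0,0)
step 6: output 4; order=[1,0,2,5,3,4]; indeg=(0,0,0,0,0,0,0)
step 7: output 6; order=[1,0,2,5,3,4,6]; indeg=(0,0,0,0,0,0,0)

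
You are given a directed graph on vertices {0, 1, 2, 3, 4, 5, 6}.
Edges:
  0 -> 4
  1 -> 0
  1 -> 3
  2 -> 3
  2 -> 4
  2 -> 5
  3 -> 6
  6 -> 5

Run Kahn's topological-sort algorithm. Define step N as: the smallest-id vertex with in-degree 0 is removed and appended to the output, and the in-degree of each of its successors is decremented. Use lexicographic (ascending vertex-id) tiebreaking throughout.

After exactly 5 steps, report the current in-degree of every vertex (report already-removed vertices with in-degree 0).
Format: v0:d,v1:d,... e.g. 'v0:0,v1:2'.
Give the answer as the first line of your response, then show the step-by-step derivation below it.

v0:0,v1:0,v2:0,v3:0,v4:0,v5:1,v6:0

step 1: output 1; order=[1]; indeg=(0,0,0,1,2,2,1)
step 2: output 0; order=[1,0]; indeg=(0,0,0,1,1,2,1)
step 3: output 2; order=[1,0,2]; indeg=(0,0,0,0,0,1,1)
step 4: output 3; order=[1,0,2,3]; indeg=(0,0,0,0,0,1,0)
step 5: output 4; order=[1,0,2,3,4]; indeg=(0,0,0,0,0,1,0)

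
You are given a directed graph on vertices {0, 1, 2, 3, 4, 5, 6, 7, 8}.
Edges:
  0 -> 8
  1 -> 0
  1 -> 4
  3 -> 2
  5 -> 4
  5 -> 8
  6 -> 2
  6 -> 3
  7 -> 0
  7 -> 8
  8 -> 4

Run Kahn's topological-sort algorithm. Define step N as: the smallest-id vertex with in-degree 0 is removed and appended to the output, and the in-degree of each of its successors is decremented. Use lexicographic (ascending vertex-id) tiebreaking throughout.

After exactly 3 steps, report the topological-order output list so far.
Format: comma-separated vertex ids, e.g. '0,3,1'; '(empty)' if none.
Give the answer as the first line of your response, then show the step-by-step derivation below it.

1,5,6

step 1: output 1; order=[1]; indeg=(1,0,2,1,2,0,0,0,3)
step 2: output 5; order=[1,5]; indeg=(1,0,2,1,1,0,0,0,2)
step 3: output 6; order=[1,5,6]; indeg=(1,0,1,0,1,0,0,0,2)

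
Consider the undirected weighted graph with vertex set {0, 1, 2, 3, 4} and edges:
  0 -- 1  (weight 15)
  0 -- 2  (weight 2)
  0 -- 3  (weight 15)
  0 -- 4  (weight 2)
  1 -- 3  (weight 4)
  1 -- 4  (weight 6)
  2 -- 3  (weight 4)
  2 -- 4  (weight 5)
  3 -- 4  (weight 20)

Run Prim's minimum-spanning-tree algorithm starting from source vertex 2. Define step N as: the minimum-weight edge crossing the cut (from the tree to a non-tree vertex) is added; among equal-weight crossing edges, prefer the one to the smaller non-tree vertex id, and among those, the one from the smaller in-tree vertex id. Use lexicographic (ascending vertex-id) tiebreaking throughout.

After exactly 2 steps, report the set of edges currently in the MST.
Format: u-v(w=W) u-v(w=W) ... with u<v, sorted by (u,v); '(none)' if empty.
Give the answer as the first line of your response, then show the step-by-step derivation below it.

0-2(w=2) 0-4(w=2)

step 1: add edge 0-2 (w=2); MST = {0-2(w=2)}
step 2: add edge 0-4 (w=2); MST = {0-2(w=2) 0-4(w=2)}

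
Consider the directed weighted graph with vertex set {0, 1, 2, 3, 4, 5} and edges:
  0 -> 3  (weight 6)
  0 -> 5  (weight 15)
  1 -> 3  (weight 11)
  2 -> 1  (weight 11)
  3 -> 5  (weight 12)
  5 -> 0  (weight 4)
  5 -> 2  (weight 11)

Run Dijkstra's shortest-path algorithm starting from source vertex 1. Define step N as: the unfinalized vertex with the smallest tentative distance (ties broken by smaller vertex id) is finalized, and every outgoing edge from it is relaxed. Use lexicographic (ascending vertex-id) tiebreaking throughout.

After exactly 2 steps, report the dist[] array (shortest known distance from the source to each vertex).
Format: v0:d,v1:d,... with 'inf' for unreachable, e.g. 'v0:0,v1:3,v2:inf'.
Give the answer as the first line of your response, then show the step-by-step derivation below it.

v0:inf,v1:0,v2:inf,v3:11,v4:inf,v5:23

step 1: dist = v0:inf,v1:0,v2:inf,v3:11,v4:inf,v5:inf
step 2: dist = v0:inf,v1:0,v2:inf,v3:11,v4:inf,v5:23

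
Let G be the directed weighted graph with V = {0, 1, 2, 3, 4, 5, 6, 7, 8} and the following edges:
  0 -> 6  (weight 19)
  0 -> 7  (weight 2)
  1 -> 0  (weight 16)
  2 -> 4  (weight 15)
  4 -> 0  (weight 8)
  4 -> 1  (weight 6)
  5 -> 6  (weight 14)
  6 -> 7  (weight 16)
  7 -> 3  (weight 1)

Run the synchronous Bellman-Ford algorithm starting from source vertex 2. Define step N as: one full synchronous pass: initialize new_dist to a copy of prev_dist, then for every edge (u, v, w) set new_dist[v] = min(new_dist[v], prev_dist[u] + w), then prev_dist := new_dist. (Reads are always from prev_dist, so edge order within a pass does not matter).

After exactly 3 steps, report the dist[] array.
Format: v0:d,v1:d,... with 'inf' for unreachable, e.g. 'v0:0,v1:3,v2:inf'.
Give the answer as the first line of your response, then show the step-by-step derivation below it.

v0:23,v1:21,v2:0,v3:inf,v4:15,v5:inf,v6:42,v7:25,v8:inf

step 1: dist = v0:inf,v1:inf,v2:0,v3:inf,v4:15,v5:inf,v6:inf,v7:inf,v8:inf
step 2: dist = v0:23,v1:21,v2:0,v3:inf,v4:15,v5:inf,v6:inf,v7:inf,v8:inf
step 3: dist = v0:23,v1:21,v2:0,v3:inf,v4:15,v5:inf,v6:42,v7:25,v8:inf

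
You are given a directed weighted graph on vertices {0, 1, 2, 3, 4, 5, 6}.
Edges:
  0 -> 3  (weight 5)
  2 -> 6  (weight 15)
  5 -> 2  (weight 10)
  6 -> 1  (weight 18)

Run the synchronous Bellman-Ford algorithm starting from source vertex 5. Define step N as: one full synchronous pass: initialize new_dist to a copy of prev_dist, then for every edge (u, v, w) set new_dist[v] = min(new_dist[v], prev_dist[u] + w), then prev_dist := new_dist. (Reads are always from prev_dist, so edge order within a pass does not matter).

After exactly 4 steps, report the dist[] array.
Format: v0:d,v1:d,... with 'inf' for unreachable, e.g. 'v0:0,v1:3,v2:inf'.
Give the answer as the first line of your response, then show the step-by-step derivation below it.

v0:inf,v1:43,v2:10,v3:inf,v4:inf,v5:0,v6:25

step 1: dist = v0:inf,v1:inf,v2:10,v3:inf,v4:inf,v5:0,v6:inf
step 2: dist = v0:inf,v1:inf,v2:10,v3:inf,v4:inf,v5:0,v6:25
step 3: dist = v0:inf,v1:43,v2:10,v3:inf,v4:inf,v5:0,v6:25
step 4: dist = v0:inf,v1:43,v2:10,v3:inf,v4:inf,v5:0,v6:25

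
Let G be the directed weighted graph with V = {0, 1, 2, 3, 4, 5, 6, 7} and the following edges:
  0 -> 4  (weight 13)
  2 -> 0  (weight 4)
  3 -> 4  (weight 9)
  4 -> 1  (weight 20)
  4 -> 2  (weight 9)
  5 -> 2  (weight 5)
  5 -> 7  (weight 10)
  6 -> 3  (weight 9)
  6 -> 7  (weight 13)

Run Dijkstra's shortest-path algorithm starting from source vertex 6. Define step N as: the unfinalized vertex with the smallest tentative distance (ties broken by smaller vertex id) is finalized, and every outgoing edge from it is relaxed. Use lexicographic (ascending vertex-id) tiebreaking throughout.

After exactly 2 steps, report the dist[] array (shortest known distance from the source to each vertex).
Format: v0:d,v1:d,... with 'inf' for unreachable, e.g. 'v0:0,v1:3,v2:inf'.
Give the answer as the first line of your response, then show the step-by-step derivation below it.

v0:inf,v1:inf,v2:inf,v3:9,v4:18,v5:inf,v6:0,v7:13

step 1: dist = v0:inf,v1:inf,v2:inf,v3:9,v4:inf,v5:inf,v6:0,v7:13
step 2: dist = v0:inf,v1:inf,v2:inf,v3:9,v4:18,v5:inf,v6:0,v7:13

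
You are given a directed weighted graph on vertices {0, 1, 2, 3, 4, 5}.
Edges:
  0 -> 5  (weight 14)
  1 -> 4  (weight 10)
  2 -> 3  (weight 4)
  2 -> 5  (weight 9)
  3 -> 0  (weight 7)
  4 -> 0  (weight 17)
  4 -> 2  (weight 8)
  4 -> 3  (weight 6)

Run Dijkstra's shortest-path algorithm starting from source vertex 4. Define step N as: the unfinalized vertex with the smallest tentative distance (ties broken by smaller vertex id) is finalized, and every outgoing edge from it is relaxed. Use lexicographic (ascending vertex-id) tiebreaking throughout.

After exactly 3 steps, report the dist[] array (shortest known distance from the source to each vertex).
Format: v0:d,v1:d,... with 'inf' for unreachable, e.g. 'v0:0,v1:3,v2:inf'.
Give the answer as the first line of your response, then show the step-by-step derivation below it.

v0:13,v1:inf,v2:8,v3:6,v4:0,v5:17

step 1: dist = v0:17,v1:inf,v2:8,v3:6,v4:0,v5:inf
step 2: dist = v0:13,v1:inf,v2:8,v3:6,v4:0,v5:inf
step 3: dist = v0:13,v1:inf,v2:8,v3:6,v4:0,v5:17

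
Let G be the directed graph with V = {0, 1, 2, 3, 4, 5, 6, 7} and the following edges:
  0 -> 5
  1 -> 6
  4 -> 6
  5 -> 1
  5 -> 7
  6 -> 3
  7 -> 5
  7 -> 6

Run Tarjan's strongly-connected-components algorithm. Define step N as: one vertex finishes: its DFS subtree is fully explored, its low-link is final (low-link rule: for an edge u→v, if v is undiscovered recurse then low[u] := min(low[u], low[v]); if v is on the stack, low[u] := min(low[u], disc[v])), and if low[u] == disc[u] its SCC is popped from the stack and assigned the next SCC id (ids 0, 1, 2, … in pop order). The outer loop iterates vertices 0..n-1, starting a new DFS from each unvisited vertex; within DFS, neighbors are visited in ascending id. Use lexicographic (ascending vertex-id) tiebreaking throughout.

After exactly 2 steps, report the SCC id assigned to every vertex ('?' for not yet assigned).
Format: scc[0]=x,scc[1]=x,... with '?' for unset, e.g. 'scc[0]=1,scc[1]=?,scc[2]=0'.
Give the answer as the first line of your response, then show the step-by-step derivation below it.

scc[0]=?,scc[1]=?,scc[2]=?,scc[3]=0,scc[4]=?,scc[5]=?,scc[6]=1,scc[7]=?

step 1: low=(low[0]=0,low[1]=2,low[2]=?,low[3]=4,low[4]=?,low[5]=1,low[6]=3,low[7]=?); scc=(scc[0]=?,scc[1]=?,scc[2]=?,scc[3]=0,scc[4]=?,scc[5]=?,scc[6]=?,scc[7]=?)
step 2: low=(low[0]=0,low[1]=2,low[2]=?,low[3]=4,low[4]=?,low[5]=1,low[6]=3,low[7]=?); scc=(scc[0]=?,scc[1]=?,scc[2]=?,scc[3]=0,scc[4]=?,scc[5]=?,scc[6]=1,scc[7]=?)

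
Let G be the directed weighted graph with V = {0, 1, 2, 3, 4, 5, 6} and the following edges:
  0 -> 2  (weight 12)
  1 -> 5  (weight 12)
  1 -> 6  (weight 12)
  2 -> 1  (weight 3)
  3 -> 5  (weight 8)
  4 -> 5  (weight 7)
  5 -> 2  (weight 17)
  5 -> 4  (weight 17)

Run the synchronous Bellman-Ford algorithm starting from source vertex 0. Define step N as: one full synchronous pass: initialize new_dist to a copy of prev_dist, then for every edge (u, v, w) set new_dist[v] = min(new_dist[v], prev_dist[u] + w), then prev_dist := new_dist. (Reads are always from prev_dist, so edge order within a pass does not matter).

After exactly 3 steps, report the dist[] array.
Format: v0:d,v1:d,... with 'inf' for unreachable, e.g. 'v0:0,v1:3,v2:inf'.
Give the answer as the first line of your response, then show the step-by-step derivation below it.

v0:0,v1:15,v2:12,v3:inf,v4:inf,v5:27,v6:27

step 1: dist = v0:0,v1:inf,v2:12,v3:inf,v4:inf,v5:inf,v6:inf
step 2: dist = v0:0,v1:15,v2:12,v3:inf,v4:inf,v5:inf,v6:inf
step 3: dist = v0:0,v1:15,v2:12,v3:inf,v4:inf,v5:27,v6:27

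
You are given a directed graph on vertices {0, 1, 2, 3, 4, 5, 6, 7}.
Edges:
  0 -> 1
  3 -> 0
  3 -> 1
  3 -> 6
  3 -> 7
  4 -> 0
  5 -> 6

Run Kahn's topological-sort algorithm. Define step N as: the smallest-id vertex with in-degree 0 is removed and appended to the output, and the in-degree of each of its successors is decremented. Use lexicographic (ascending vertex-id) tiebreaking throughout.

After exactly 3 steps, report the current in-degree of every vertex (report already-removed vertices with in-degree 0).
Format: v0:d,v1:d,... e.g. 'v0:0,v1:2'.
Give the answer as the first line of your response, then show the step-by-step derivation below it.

v0:0,v1:1,v2:0,v3:0,v4:0,v5:0,v6:1,v7:0

step 1: output 2; order=[2]; indeg=(2,2,0,0,0,0,2,1)
step 2: output 3; order=[2,3]; indeg=(1,1,0,0,0,0,1,0)
step 3: output 4; order=[2,3,4]; indeg=(0,1,0,0,0,0,1,0)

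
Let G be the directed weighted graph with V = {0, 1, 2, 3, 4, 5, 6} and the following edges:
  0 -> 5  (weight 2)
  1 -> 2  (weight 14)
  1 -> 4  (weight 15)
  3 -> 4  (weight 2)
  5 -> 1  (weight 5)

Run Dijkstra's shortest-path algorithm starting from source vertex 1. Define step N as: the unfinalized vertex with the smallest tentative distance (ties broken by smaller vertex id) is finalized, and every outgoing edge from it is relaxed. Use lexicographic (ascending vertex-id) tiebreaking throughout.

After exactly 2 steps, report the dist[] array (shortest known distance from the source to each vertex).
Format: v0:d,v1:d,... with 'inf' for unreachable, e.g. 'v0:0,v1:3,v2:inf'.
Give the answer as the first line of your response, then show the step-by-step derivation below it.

v0:inf,v1:0,v2:14,v3:inf,v4:15,v5:inf,v6:inf

step 1: dist = v0:inf,v1:0,v2:14,v3:inf,v4:15,v5:inf,v6:inf
step 2: dist = v0:inf,v1:0,v2:14,v3:inf,v4:15,v5:inf,v6:inf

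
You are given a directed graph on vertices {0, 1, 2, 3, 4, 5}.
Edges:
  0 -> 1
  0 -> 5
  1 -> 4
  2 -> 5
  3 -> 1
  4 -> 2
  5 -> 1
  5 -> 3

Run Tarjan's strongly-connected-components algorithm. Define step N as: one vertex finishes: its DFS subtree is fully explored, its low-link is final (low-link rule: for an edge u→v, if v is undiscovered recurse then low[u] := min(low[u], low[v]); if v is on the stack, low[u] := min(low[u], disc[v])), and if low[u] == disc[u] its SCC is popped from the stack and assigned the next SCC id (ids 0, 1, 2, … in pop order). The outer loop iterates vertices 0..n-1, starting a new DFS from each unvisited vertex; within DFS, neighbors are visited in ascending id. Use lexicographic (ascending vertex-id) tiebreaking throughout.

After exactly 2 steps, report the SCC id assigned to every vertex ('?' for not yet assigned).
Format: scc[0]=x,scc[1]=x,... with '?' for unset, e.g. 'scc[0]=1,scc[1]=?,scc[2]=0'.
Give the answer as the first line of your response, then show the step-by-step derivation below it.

scc[0]=?,scc[1]=?,scc[2]=?,scc[3]=?,scc[4]=?,scc[5]=?

step 1: low=(low[0]=0,low[1]=1,low[2]=3,low[3]=1,low[4]=2,low[5]=1); scc=(scc[0]=?,scc[1]=?,scc[2]=?,scc[3]=?,scc[4]=?,scc[5]=?)
step 2: low=(low[0]=0,low[1]=1,low[2]=3,low[3]=1,low[4]=2,low[5]=1); scc=(scc[0]=?,scc[1]=?,scc[2]=?,scc[3]=?,scc[4]=?,scc[5]=?)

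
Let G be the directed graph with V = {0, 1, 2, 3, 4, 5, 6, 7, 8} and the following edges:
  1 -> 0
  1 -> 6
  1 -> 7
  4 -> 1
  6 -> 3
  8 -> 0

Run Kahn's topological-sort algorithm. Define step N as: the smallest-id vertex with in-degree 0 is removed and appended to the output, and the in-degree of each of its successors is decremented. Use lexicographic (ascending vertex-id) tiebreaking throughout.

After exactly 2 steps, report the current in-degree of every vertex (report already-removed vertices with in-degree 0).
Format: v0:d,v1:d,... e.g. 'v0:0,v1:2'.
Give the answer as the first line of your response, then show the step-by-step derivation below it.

v0:2,v1:0,v2:0,v3:1,v4:0,v5:0,v6:1,v7:1,v8:0

step 1: output 2; order=[2]; indeg=(2,1,0,1,0,0,1,1,0)
step 2: output 4; order=[2,4]; indeg=(2,0,0,1,0,0,1,1,0)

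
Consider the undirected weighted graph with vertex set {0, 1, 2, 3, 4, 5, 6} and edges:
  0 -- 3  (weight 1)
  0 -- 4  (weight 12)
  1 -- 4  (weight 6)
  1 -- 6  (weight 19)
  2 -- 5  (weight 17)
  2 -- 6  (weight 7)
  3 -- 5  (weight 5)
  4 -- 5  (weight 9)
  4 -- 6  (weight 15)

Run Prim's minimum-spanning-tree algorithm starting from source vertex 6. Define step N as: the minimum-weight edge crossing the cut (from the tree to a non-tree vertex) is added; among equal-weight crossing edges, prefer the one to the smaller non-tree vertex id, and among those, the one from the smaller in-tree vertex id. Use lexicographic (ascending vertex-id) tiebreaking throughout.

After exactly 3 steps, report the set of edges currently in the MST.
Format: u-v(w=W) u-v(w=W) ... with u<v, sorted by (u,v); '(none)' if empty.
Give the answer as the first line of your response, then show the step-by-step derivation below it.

1-4(w=6) 2-6(w=7) 4-6(w=15)

step 1: add edge 2-6 (w=7); MST = {2-6(w=7)}
step 2: add edge 4-6 (w=15); MST = {2-6(w=7) 4-6(w=15)}
step 3: add edge 1-4 (w=6); MST = {1-4(w=6) 2-6(w=7) 4-6(w=15)}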